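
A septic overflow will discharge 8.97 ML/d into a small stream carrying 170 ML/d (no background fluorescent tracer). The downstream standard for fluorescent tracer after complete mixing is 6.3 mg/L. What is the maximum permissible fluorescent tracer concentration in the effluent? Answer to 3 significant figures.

At the limit, (Qr·Cr + Qe·Cₑ)/(Qr + Qe) = 6.3:
Cₑ = (179.0·6.3 − 170.0·0) / 8.970 = 125.7 mg/L.

126 mg/L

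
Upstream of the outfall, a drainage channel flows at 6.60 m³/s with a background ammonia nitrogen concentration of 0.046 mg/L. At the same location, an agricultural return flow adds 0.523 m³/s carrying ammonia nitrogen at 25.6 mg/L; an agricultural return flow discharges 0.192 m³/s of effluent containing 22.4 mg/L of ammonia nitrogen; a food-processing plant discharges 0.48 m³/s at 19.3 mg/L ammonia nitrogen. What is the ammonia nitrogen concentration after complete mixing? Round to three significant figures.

Conservation of mass: C = (6.600·0.04600 + 0.5230·25.60 + 0.1920·22.40 + 0.4800·19.30) / 7.795 = 27.26/7.795 = 3.497 mg/L.

3.50 mg/L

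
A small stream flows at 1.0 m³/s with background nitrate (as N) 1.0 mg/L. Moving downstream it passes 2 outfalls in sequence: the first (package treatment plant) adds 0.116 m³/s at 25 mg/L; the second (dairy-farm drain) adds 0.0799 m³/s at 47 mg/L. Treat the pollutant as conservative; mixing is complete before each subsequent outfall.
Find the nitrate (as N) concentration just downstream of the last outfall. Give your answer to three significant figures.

6.40 mg/L

Outfall 1: combined Q = 1.116 m³/s; C = (1.000·1.000 + 0.1160·25.00)/1.116 = 3.495 mg/L.
Outfall 2: combined Q = 1.196 m³/s; C = (1.116·3.495 + 0.07990·47.00)/1.196 = 6.401 mg/L.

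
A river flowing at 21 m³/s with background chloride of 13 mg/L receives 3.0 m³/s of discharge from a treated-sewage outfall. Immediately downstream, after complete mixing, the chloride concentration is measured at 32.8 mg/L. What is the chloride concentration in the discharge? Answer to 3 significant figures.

171 mg/L

Mass balance: 21.00·13.00 + 3.000·Cₑ = 24.00·32.80
→ Cₑ = (24.00·32.80 − 21.00·13.00) / 3.000 = 171.4 mg/L.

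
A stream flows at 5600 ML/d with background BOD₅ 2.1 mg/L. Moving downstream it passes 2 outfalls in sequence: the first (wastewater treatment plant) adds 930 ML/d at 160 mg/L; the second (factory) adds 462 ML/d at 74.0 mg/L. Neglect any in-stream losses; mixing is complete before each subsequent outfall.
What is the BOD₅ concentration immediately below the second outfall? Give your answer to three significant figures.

Outfall 1: combined Q = 6530 ML/d; C = (5600·2.100 + 930.0·160.0)/6530 = 24.59 mg/L.
Outfall 2: combined Q = 6992 ML/d; C = (6530·24.59 + 462.0·74.00)/6992 = 27.85 mg/L.

27.9 mg/L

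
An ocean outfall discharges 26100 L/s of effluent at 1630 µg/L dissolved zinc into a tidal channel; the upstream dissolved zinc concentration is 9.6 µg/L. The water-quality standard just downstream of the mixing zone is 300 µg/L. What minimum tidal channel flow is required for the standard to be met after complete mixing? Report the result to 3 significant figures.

Set C_mix = 300: (Q·9.600 + 26100·1630) / (Q + 26100) = 300
→ Q = 26100·(1630 − 300)/(300 − 9.600) = 119500 L/s.

120000 L/s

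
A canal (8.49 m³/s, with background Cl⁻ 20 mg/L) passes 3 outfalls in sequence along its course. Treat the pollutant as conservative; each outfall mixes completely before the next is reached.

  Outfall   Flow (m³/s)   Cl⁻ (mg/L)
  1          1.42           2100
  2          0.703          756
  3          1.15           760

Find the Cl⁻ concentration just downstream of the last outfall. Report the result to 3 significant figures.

387 mg/L

Below outfall 1: Q → 9.910 m³/s, C = (8.490·20.00 + 1.420·2100)/9.910 = 318.0 mg/L.
Below outfall 2: Q → 10.61 m³/s, C = (9.910·318.0 + 0.7030·756.0)/10.61 = 347.1 mg/L.
Below outfall 3: Q → 11.76 m³/s, C = (10.61·347.1 + 1.150·760.0)/11.76 = 387.4 mg/L.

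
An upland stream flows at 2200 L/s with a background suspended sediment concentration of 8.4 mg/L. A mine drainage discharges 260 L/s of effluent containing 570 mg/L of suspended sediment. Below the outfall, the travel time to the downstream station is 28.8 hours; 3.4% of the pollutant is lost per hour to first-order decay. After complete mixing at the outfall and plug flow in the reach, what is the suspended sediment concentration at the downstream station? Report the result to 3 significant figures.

25.0 mg/L

After mixing, C = (2200·8.400 + 260.0·570.0) / 2460 = 166700/2460 = 67.76 mg/L.
3.4%/h lost → k = −ln(1 − 0.034) = 0.03459 h⁻¹.
Applying C = C₀e^(−kt): 67.76 × 0.3693 = 25.02 mg/L.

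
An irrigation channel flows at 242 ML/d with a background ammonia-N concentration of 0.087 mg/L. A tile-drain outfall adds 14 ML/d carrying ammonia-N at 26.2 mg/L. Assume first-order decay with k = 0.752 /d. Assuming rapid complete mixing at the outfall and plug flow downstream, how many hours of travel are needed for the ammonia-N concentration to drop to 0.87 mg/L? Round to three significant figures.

17.7 h

After mixing, C = (242.0·0.08700 + 14.00·26.20) / 256.0 = 387.9/256.0 = 1.515 mg/L.
1.515·exp(−k·t) = 0.87 → t = ln(1.515/0.87)/k = 63730 s = 17.70 h.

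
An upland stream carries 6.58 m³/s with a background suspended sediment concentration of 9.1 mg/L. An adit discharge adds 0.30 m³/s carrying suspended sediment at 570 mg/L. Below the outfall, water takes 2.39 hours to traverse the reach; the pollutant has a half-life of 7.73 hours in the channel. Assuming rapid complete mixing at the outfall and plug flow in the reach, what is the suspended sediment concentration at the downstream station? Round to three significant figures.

Mixed concentration C = ΣQC/ΣQ = (6.580·9.100 + 0.3000·570.0) / 6.880 = 230.9/6.880 = 33.56 mg/L.
Half-life 7.73 h → k = ln 2 / 7.73 = 0.08967 h⁻¹ = 2.152 d⁻¹.
Applying C = C₀e^(−kt): 33.56 × 0.8071 = 27.08 mg/L.

27.1 mg/L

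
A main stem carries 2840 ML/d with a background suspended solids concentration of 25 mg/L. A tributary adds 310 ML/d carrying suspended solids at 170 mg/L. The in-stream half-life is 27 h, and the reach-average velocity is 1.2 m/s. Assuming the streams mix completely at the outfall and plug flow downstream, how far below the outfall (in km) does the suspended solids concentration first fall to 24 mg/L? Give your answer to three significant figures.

82.9 km

Conservation of mass: C = (2840·25.00 + 310.0·170.0) / 3150 = 123700/3150 = 39.27 mg/L.
Half-life 27 h → k = ln 2 / 27 = 0.02567 h⁻¹ = 0.6161 d⁻¹.
Set 39.27·exp(−k·t) = 24 → t = ln(39.27/24)/k = 69050 s = 19.18 h.
Distance = v·t = 1.2·69050 = 82860 m = 82.86 km.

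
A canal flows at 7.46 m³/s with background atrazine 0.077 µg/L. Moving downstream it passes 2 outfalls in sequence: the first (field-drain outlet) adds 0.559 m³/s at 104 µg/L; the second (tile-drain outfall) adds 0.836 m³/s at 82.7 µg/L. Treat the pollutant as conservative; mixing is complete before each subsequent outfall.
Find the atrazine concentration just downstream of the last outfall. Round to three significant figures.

14.4 µg/L

Below outfall 1: Q → 8.019 m³/s, C = (7.460·0.07700 + 0.5590·104.0)/8.019 = 7.321 µg/L.
Below outfall 2: Q → 8.855 m³/s, C = (8.019·7.321 + 0.8360·82.70)/8.855 = 14.44 µg/L.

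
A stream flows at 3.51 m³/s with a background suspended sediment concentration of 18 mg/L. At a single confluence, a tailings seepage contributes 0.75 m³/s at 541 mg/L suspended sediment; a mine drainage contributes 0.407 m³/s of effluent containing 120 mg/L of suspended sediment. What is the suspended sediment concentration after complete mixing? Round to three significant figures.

111 mg/L

After mixing, C = (3.510·18.00 + 0.7500·541.0 + 0.4070·120.0) / 4.667 = 517.8/4.667 = 110.9 mg/L.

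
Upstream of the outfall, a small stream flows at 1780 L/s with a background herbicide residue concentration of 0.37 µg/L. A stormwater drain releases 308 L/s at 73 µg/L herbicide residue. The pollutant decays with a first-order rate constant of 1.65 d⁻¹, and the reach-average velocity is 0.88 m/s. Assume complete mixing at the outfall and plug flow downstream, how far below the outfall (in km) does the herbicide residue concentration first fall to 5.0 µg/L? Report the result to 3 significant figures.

Flow-weighted average: C = (1780·0.3700 + 308.0·73.00) / 2088 = 23140/2088 = 11.08 µg/L.
Set 11.08·exp(−k·t) = 5.0 → t = ln(11.08/5.0)/k = 41680 s = 11.58 h.
Distance = v·t = 0.88·41680 = 36680 m = 36.68 km.

36.7 km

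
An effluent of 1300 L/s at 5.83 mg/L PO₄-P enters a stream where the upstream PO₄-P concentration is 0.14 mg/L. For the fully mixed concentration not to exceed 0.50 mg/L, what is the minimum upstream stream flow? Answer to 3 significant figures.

Set C_mix = 0.50: (Q·0.1400 + 1300·5.830) / (Q + 1300) = 0.50
→ Q = 1300·(5.830 − 0.50)/(0.50 − 0.1400) = 19250 L/s.

19200 L/s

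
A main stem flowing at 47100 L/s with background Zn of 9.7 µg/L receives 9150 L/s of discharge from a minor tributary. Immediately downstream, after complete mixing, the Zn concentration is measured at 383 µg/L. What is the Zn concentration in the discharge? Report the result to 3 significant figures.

Mass balance: 47100·9.700 + 9150·Cₑ = 56250·383.0
→ Cₑ = (56250·383.0 − 47100·9.700) / 9150 = 2305 µg/L.

2300 µg/L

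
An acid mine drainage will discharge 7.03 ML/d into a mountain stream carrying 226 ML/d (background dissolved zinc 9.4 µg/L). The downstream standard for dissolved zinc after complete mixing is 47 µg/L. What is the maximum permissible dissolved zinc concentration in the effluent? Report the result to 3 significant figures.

At the limit, (Qr·Cr + Qe·Cₑ)/(Qr + Qe) = 47:
Cₑ = (233.0·47 − 226.0·9.400) / 7.030 = 1256 µg/L.

1260 µg/L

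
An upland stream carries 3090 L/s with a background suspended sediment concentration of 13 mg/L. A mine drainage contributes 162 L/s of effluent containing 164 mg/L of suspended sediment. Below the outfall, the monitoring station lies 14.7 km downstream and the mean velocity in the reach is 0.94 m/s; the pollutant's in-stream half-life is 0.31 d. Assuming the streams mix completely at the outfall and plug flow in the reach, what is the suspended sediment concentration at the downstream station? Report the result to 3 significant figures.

13.7 mg/L

Mass balance: C = (3090·13.00 + 162.0·164.0) / 3252 = 66740/3252 = 20.52 mg/L.
Travel time t = 14.7·1000 / 0.94 = 15640 s = 4.344 h.
Half-life 0.31 d → k = ln 2 / 0.31 = 2.236 d⁻¹.
After decay, C = 20.52 × e^(−kt) = 20.52 × 0.6672 = 13.69 mg/L.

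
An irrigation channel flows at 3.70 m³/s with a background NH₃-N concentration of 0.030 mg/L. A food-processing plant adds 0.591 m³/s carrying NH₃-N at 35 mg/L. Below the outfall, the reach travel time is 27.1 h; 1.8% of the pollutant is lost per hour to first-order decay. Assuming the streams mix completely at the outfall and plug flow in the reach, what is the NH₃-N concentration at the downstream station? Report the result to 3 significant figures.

After mixing, C = (3.700·0.03000 + 0.5910·35.00) / 4.291 = 20.80/4.291 = 4.846 mg/L.
1.8%/h lost → k = −ln(1 − 0.018) = 0.01816 h⁻¹.
Decay over the reach: 4.846·exp(−kt) = 4.846·0.6113 = 2.962 mg/L.

2.96 mg/L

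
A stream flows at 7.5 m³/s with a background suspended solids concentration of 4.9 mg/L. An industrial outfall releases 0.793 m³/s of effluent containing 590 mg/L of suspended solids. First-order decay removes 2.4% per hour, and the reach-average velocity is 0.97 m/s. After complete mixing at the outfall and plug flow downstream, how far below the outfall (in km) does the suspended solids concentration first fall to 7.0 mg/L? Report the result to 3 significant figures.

Mixed concentration C = ΣQC/ΣQ = (7.500·4.900 + 0.7930·590.0) / 8.293 = 504.6/8.293 = 60.85 mg/L.
2.4%/h lost → k = −ln(1 − 0.024) = 0.02429 h⁻¹.
Set 60.85·exp(−k·t) = 7.0 → t = ln(60.85/7.0)/k = 320500 s = 89.02 h.
Distance = v·t = 0.97·320500 = 310900 m = 310.9 km.

311 km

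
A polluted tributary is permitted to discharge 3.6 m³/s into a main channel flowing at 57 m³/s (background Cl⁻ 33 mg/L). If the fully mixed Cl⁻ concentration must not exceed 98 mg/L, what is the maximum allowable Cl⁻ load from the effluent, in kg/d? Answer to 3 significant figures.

Mass balance at the limit: 57.00·33.00 + 3.600·Cₑ = 60.60·98 → Cₑ = 1127 mg/L.
Load = 3.600 m³/s × 1127 g/m³ × 86 400 s/d = 350600 kg/d.

351000 kg/d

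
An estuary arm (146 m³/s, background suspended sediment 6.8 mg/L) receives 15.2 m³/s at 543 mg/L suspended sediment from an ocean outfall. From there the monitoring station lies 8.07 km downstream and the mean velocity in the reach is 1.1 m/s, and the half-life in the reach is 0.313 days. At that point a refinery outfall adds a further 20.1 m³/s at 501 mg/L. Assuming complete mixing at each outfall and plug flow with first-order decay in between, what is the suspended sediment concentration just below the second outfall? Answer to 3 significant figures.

Mass balance: C = (146.0·6.800 + 15.20·543.0) / 161.2 = 9246/161.2 = 57.36 mg/L; combined flow 161.2 m³/s.
Travel time t = 8.07·1000 / 1.1 = 7336 s = 2.038 h.
Half-life 0.313 d → k = ln 2 / 0.313 = 2.215 d⁻¹.
First-order decay: C = 57.36·exp(−k·t) = 57.36·0.8286 = 47.53 mg/L.
Second outfall: C = (161.2·47.53 + 20.10·501.0)/181.3 = 97.80 mg/L.

97.8 mg/L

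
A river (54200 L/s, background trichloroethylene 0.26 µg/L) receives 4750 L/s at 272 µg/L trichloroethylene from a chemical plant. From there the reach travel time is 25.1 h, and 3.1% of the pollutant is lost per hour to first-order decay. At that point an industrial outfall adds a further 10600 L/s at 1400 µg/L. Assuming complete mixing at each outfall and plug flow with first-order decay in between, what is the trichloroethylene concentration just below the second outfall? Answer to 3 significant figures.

After mixing, C = (54200·0.2600 + 4750·272.0) / 58950 = 1306000/58950 = 22.16 µg/L; combined flow 58950 L/s.
3.1%/h lost → k = −ln(1 − 0.031) = 0.03149 h⁻¹.
After decay, C = 22.16 × e^(−kt) = 22.16 × 0.4537 = 10.05 µg/L.
At the second outfall, C = (58950·10.05 + 10600·1400) / (58950 + 10600) = 221.9 µg/L.

222 µg/L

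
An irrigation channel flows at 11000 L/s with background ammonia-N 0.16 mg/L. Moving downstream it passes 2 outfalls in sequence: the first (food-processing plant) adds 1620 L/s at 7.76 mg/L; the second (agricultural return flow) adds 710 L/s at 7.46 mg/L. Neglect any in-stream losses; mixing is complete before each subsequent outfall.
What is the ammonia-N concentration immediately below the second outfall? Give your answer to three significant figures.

1.47 mg/L

Outfall 1: combined Q = 12620 L/s; C = (11000·0.1600 + 1620·7.760)/12620 = 1.136 mg/L.
Outfall 2: combined Q = 13330 L/s; C = (12620·1.136 + 710.0·7.460)/13330 = 1.472 mg/L.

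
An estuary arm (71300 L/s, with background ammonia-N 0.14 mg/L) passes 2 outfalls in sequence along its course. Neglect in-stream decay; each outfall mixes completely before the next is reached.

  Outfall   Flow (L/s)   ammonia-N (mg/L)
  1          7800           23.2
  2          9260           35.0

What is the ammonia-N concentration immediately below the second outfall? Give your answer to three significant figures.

After outfall 1: Q = 71300 + 7800 = 79100 L/s; C = (71300·0.1400 + 7800·23.20)/79100 = 2.414 mg/L.
After outfall 2: Q = 79100 + 9260 = 88360 L/s; C = (79100·2.414 + 9260·35.00)/88360 = 5.829 mg/L.

5.83 mg/L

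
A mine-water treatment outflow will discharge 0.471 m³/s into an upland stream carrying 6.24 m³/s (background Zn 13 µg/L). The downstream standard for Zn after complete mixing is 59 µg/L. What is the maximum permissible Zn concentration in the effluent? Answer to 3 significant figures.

668 µg/L

At the limit, (Qr·Cr + Qe·Cₑ)/(Qr + Qe) = 59:
Cₑ = (6.711·59 − 6.240·13.00) / 0.4710 = 668.4 µg/L.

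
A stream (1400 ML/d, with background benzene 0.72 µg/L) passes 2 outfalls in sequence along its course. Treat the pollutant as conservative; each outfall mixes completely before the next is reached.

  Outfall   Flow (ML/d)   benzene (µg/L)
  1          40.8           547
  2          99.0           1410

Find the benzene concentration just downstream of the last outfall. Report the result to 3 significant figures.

106 µg/L

After outfall 1: Q = 1400 + 40.80 = 1441 ML/d; C = (1400·0.7200 + 40.80·547.0)/1441 = 16.19 µg/L.
After outfall 2: Q = 1441 + 99.00 = 1540 ML/d; C = (1441·16.19 + 99.00·1410)/1540 = 105.8 µg/L.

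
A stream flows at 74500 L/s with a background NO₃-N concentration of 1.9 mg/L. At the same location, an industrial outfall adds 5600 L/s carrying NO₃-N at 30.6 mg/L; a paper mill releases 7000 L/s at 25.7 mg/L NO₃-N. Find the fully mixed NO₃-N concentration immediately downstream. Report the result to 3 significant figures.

Conservation of mass: C = (74500·1.900 + 5600·30.60 + 7000·25.70) / 87100 = 492800/87100 = 5.658 mg/L.

5.66 mg/L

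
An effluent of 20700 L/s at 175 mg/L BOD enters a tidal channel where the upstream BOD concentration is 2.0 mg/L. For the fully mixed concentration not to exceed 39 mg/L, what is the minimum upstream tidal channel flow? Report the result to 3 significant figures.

Set C_mix = 39: (Q·2.000 + 20700·175.0) / (Q + 20700) = 39
→ Q = 20700·(175.0 − 39)/(39 − 2.000) = 76090 L/s.

76100 L/s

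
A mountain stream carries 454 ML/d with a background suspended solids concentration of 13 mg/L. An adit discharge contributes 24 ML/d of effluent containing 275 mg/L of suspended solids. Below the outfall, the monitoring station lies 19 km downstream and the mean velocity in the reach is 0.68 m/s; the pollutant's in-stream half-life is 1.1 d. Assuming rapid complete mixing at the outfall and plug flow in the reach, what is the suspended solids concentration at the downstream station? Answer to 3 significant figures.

21.3 mg/L

After mixing, C = (454.0·13.00 + 24.00·275.0) / 478.0 = 12500/478.0 = 26.15 mg/L.
Travel time t = 19·1000 / 0.68 = 27940 s = 7.761 h.
Half-life 1.1 d → k = ln 2 / 1.1 = 0.6301 d⁻¹.
After decay, C = 26.15 × e^(−kt) = 26.15 × 0.8156 = 21.33 mg/L.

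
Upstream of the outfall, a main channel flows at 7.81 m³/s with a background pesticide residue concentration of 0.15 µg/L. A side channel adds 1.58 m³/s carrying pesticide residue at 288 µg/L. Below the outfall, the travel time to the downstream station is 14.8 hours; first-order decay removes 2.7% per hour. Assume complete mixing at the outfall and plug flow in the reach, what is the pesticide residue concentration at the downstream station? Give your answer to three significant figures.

Conservation of mass: C = (7.810·0.1500 + 1.580·288.0) / 9.390 = 456.2/9.390 = 48.58 µg/L.
2.7%/h lost → k = −ln(1 − 0.027) = 0.02737 h⁻¹.
First-order decay: C = 48.58·exp(−k·t) = 48.58·0.6669 = 32.40 µg/L.

32.4 µg/L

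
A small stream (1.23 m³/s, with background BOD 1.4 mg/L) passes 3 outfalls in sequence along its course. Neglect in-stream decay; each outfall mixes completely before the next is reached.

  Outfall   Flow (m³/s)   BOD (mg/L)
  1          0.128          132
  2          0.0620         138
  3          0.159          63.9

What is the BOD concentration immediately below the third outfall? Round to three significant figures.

After outfall 1: Q = 1.230 + 0.1280 = 1.358 m³/s; C = (1.230·1.400 + 0.1280·132.0)/1.358 = 13.71 mg/L.
After outfall 2: Q = 1.358 + 0.06200 = 1.420 m³/s; C = (1.358·13.71 + 0.06200·138.0)/1.420 = 19.14 mg/L.
After outfall 3: Q = 1.420 + 0.1590 = 1.579 m³/s; C = (1.420·19.14 + 0.1590·63.90)/1.579 = 23.64 mg/L.

23.6 mg/L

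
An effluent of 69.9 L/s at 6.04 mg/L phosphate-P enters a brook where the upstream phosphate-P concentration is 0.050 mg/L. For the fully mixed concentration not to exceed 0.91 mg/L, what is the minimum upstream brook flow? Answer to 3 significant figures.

417 L/s

Set C_mix = 0.91: (Q·0.05000 + 69.90·6.040) / (Q + 69.90) = 0.91
→ Q = 69.90·(6.040 − 0.91)/(0.91 − 0.05000) = 417.0 L/s.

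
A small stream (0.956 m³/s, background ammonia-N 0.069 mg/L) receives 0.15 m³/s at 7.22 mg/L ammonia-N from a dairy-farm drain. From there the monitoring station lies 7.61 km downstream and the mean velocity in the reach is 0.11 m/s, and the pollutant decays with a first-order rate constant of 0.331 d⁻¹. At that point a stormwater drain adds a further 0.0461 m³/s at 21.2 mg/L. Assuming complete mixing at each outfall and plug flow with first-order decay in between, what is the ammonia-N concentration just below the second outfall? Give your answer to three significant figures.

1.61 mg/L

After mixing, C = (0.9560·0.06900 + 0.1500·7.220) / 1.106 = 1.149/1.106 = 1.039 mg/L; combined flow 1.106 m³/s.
Travel time t = 7.61·1000 / 0.11 = 69180 s = 19.22 h.
Applying C = C₀e^(−kt): 1.039 × 0.7672 = 0.7970 mg/L.
Second outfall: C = (1.106·0.7970 + 0.04610·21.20)/1.152 = 1.613 mg/L.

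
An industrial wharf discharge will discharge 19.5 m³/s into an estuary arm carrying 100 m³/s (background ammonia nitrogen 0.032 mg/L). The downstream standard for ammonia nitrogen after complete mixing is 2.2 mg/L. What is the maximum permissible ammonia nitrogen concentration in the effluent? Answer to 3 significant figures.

At the limit, (Qr·Cr + Qe·Cₑ)/(Qr + Qe) = 2.2:
Cₑ = (119.5·2.2 − 100.0·0.03200) / 19.50 = 13.32 mg/L.

13.3 mg/L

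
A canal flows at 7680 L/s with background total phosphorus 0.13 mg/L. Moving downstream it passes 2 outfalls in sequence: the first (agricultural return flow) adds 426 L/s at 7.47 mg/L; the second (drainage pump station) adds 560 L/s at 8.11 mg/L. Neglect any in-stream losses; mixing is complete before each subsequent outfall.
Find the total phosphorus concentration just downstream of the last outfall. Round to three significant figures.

1.01 mg/L

After outfall 1: Q = 7680 + 426.0 = 8106 L/s; C = (7680·0.1300 + 426.0·7.470)/8106 = 0.5157 mg/L.
After outfall 2: Q = 8106 + 560.0 = 8666 L/s; C = (8106·0.5157 + 560.0·8.110)/8666 = 1.006 mg/L.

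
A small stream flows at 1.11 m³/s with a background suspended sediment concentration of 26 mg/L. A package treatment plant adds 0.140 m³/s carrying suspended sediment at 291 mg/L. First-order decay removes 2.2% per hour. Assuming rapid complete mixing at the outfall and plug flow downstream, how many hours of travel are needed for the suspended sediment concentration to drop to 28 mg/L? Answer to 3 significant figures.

30.9 h

Flow-weighted average: C = (1.110·26.00 + 0.1400·291.0) / 1.250 = 69.60/1.250 = 55.68 mg/L.
2.2%/h lost → k = −ln(1 − 0.022) = 0.02225 h⁻¹.
55.68·exp(−k·t) = 28 → t = ln(55.68/28)/k = 111200 s = 30.90 h.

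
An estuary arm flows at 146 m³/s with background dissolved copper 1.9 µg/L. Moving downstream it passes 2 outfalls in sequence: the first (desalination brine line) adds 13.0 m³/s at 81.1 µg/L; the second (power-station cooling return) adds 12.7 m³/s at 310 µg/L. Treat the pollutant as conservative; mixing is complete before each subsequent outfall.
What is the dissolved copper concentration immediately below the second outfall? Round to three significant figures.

After outfall 1: Q = 146.0 + 13.00 = 159.0 m³/s; C = (146.0·1.900 + 13.00·81.10)/159.0 = 8.375 µg/L.
After outfall 2: Q = 159.0 + 12.70 = 171.7 m³/s; C = (159.0·8.375 + 12.70·310.0)/171.7 = 30.69 µg/L.

30.7 µg/L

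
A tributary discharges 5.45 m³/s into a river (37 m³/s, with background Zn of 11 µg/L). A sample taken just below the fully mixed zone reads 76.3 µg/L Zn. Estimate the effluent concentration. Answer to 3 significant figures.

Mass balance: 37.00·11.00 + 5.450·Cₑ = 42.45·76.30
→ Cₑ = (42.45·76.30 − 37.00·11.00) / 5.450 = 519.6 µg/L.

520 µg/L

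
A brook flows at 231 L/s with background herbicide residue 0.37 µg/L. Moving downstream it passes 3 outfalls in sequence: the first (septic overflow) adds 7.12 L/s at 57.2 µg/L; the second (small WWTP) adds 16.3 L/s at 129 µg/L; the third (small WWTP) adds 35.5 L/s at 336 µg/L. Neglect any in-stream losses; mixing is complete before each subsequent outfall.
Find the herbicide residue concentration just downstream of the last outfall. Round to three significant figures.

50.1 µg/L

Outfall 1: combined Q = 238.1 L/s; C = (231.0·0.3700 + 7.120·57.20)/238.1 = 2.069 µg/L.
Outfall 2: combined Q = 254.4 L/s; C = (238.1·2.069 + 16.30·129.0)/254.4 = 10.20 µg/L.
Outfall 3: combined Q = 289.9 L/s; C = (254.4·10.20 + 35.50·336.0)/289.9 = 50.09 µg/L.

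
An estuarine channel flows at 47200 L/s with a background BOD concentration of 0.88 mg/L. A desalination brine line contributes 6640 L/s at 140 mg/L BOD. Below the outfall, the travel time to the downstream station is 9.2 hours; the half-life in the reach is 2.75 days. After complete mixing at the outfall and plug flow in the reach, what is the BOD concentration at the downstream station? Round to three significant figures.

Mass balance: C = (47200·0.8800 + 6640·140.0) / 53840 = 971100/53840 = 18.04 mg/L.
Half-life 2.75 d → k = ln 2 / 2.75 = 0.2521 d⁻¹.
Decay over the reach: 18.04·exp(−kt) = 18.04·0.9079 = 16.38 mg/L.

16.4 mg/L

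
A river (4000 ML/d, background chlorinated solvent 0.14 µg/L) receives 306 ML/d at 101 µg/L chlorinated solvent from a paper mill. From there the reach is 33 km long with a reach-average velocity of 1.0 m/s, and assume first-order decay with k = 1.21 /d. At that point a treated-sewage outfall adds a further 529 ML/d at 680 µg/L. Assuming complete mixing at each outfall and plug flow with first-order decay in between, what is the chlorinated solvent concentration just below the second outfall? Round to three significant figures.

Conservation of mass: C = (4000·0.1400 + 306.0·101.0) / 4306 = 31470/4306 = 7.307 µg/L; combined flow 4306 ML/d.
Travel time t = 33·1000 / 1.0 = 33000 s = 9.167 h.
After decay, C = 7.307 × e^(−kt) = 7.307 × 0.6299 = 4.603 µg/L.
Second outfall: C = (4306·4.603 + 529.0·680.0)/4835 = 78.50 µg/L.

78.5 µg/L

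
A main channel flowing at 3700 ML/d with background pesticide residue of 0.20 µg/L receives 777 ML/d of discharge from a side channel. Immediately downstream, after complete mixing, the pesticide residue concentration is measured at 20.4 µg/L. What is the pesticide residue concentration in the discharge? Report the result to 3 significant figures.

117 µg/L

Mass balance: 3700·0.2000 + 777.0·Cₑ = 4477·20.40
→ Cₑ = (4477·20.40 − 3700·0.2000) / 777.0 = 116.6 µg/L.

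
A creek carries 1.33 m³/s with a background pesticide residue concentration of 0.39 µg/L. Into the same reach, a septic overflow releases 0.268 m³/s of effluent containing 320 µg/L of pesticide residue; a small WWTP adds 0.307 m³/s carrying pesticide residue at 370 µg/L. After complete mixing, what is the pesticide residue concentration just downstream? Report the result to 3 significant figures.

105 µg/L

Mixed concentration C = ΣQC/ΣQ = (1.330·0.3900 + 0.2680·320.0 + 0.3070·370.0) / 1.905 = 199.9/1.905 = 104.9 µg/L.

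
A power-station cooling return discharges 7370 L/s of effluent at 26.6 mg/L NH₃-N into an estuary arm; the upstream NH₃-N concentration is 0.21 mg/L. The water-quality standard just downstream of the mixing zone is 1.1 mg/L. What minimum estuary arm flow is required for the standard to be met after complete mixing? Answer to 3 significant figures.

Set C_mix = 1.1: (Q·0.2100 + 7370·26.60) / (Q + 7370) = 1.1
→ Q = 7370·(26.60 − 1.1)/(1.1 − 0.2100) = 211200 L/s.

211000 L/s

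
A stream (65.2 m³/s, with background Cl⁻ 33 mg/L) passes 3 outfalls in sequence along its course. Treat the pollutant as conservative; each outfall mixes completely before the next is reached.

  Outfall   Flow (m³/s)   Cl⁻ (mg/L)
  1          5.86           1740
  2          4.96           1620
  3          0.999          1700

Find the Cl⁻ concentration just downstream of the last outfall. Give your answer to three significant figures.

After outfall 1: Q = 65.20 + 5.860 = 71.06 m³/s; C = (65.20·33.00 + 5.860·1740)/71.06 = 173.8 mg/L.
After outfall 2: Q = 71.06 + 4.960 = 76.02 m³/s; C = (71.06·173.8 + 4.960·1620)/76.02 = 268.1 mg/L.
After outfall 3: Q = 76.02 + 0.9990 = 77.02 m³/s; C = (76.02·268.1 + 0.9990·1700)/77.02 = 286.7 mg/L.

287 mg/L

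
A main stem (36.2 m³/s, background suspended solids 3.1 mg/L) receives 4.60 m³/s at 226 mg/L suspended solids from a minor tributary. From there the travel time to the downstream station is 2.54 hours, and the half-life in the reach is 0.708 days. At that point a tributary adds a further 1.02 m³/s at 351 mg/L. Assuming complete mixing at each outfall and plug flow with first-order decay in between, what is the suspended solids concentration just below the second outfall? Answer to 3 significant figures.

33.4 mg/L

Flow-weighted average: C = (36.20·3.100 + 4.600·226.0) / 40.80 = 1152/40.80 = 28.23 mg/L; combined flow 40.80 m³/s.
Half-life 0.708 d → k = ln 2 / 0.708 = 0.9790 d⁻¹.
First-order decay: C = 28.23·exp(−k·t) = 28.23·0.9016 = 25.45 mg/L.
At the second outfall, C = (40.80·25.45 + 1.020·351.0) / (40.80 + 1.020) = 33.39 mg/L.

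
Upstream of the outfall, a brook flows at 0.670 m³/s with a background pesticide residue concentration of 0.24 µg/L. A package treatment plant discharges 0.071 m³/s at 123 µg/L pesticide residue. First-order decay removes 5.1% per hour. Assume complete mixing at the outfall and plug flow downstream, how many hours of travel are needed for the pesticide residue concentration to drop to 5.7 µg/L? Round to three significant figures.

14.2 h

Mass balance: C = (0.6700·0.2400 + 0.07100·123.0) / 0.7410 = 8.894/0.7410 = 12.00 µg/L.
5.1%/h lost → k = −ln(1 − 0.051) = 0.05235 h⁻¹.
12.00·exp(−k·t) = 5.7 → t = ln(12.00/5.7)/k = 51210 s = 14.23 h.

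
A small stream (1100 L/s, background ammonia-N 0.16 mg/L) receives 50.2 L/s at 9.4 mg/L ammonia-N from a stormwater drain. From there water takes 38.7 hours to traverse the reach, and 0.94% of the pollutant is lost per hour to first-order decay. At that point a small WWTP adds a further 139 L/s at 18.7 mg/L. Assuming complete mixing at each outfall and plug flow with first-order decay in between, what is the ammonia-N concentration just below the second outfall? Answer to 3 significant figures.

2.36 mg/L

After mixing, C = (1100·0.1600 + 50.20·9.400) / 1150 = 647.9/1150 = 0.5633 mg/L; combined flow 1150 L/s.
0.94%/h lost → k = −ln(1 − 0.0094) = 0.009444 h⁻¹.
After decay, C = 0.5633 × e^(−kt) = 0.5633 × 0.6938 = 0.3908 mg/L.
Second outfall: C = (1150·0.3908 + 139.0·18.70)/1289 = 2.365 mg/L.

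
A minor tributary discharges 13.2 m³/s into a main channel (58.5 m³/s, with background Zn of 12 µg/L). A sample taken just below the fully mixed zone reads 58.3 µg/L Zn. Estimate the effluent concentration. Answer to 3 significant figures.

Mass balance: 58.50·12.00 + 13.20·Cₑ = 71.70·58.30
→ Cₑ = (71.70·58.30 − 58.50·12.00) / 13.20 = 263.5 µg/L.

263 µg/L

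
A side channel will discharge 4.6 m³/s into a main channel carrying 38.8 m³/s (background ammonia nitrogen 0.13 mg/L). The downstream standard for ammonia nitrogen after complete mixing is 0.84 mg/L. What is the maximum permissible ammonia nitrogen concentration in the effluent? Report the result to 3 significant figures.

At the limit, (Qr·Cr + Qe·Cₑ)/(Qr + Qe) = 0.84:
Cₑ = (43.40·0.84 − 38.80·0.1300) / 4.600 = 6.829 mg/L.

6.83 mg/L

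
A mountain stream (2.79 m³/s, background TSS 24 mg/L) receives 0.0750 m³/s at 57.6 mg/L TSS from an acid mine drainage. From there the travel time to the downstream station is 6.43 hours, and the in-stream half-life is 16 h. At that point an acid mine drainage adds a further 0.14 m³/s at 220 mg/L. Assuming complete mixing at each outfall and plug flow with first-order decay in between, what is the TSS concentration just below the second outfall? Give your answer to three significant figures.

28.2 mg/L

After mixing, C = (2.790·24.00 + 0.07500·57.60) / 2.865 = 71.28/2.865 = 24.88 mg/L; combined flow 2.865 m³/s.
Half-life 16 h → k = ln 2 / 16 = 0.04332 h⁻¹ = 1.040 d⁻¹.
Decay over the reach: 24.88·exp(−kt) = 24.88·0.7569 = 18.83 mg/L.
At the second outfall, C = (2.865·18.83 + 0.1400·220.0) / (2.865 + 0.1400) = 28.20 mg/L.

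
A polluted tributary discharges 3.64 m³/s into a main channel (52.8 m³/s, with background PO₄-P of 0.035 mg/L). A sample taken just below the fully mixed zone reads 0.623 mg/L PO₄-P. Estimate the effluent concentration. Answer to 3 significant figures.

Mass balance: 52.80·0.03500 + 3.640·Cₑ = 56.44·0.6230
→ Cₑ = (56.44·0.6230 − 52.80·0.03500) / 3.640 = 9.152 mg/L.

9.15 mg/L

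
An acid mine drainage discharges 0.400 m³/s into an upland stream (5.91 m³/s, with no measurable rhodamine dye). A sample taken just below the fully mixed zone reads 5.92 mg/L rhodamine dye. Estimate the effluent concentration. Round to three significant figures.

93.4 mg/L

Mass balance: 5.910·0 + 0.4000·Cₑ = 6.310·5.920
→ Cₑ = (6.310·5.920 − 5.910·0) / 0.4000 = 93.39 mg/L.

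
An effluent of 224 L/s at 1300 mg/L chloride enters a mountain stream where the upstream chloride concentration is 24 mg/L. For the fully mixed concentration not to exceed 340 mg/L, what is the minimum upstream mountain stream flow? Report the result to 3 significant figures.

Set C_mix = 340: (Q·24.00 + 224.0·1300) / (Q + 224.0) = 340
→ Q = 224.0·(1300 − 340)/(340 − 24.00) = 680.5 L/s.

681 L/s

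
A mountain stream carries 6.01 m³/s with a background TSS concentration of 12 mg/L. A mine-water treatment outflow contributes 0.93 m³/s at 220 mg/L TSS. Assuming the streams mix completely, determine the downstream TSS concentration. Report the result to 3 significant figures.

Mass balance: C = (6.010·12.00 + 0.9300·220.0) / 6.940 = 276.7/6.940 = 39.87 mg/L.

39.9 mg/L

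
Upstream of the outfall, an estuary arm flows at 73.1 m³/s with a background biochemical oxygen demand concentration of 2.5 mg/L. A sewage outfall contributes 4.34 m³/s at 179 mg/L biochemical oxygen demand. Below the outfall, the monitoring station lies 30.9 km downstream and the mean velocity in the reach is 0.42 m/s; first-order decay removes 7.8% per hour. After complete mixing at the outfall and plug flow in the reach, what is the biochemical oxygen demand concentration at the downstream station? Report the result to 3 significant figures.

Mixed concentration C = ΣQC/ΣQ = (73.10·2.500 + 4.340·179.0) / 77.44 = 959.6/77.44 = 12.39 mg/L.
Travel time t = 30.9·1000 / 0.42 = 73570 s = 20.44 h.
7.8%/h lost → k = −ln(1 − 0.078) = 0.08121 h⁻¹.
After decay, C = 12.39 × e^(−kt) = 12.39 × 0.1902 = 2.357 mg/L.

2.36 mg/L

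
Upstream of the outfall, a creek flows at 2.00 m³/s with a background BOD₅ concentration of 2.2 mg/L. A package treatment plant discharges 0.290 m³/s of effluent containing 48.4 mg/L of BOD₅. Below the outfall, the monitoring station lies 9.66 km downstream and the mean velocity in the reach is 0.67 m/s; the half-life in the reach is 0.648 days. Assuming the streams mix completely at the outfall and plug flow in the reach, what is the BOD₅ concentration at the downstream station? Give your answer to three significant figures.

6.73 mg/L

Flow-weighted average: C = (2.000·2.200 + 0.2900·48.40) / 2.290 = 18.44/2.290 = 8.051 mg/L.
Travel time t = 9.66·1000 / 0.67 = 14420 s = 4.005 h.
Half-life 0.648 d → k = ln 2 / 0.648 = 1.070 d⁻¹.
First-order decay: C = 8.051·exp(−k·t) = 8.051·0.8365 = 6.735 mg/L.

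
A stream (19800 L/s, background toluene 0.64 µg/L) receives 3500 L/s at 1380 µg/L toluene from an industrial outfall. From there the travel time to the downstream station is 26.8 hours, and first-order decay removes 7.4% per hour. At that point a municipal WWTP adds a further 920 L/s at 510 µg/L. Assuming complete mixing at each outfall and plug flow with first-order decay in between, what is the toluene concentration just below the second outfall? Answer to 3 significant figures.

44.8 µg/L

Conservation of mass: C = (19800·0.6400 + 3500·1380) / 23300 = 4843000/23300 = 207.8 µg/L; combined flow 23300 L/s.
7.4%/h lost → k = −ln(1 − 0.074) = 0.07688 h⁻¹.
First-order decay: C = 207.8·exp(−k·t) = 207.8·0.1274 = 26.48 µg/L.
Second outfall: C = (23300·26.48 + 920.0·510.0)/24220 = 44.85 µg/L.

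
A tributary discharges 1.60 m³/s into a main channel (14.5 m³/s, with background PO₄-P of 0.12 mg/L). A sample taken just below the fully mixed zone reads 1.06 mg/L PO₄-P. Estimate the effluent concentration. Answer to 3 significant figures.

9.58 mg/L

Mass balance: 14.50·0.1200 + 1.600·Cₑ = 16.10·1.060
→ Cₑ = (16.10·1.060 − 14.50·0.1200) / 1.600 = 9.579 mg/L.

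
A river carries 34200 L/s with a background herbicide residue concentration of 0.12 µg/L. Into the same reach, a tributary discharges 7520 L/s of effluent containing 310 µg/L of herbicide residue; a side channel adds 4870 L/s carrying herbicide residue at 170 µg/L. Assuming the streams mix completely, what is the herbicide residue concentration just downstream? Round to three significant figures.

67.9 µg/L

Conservation of mass: C = (34200·0.1200 + 7520·310.0 + 4870·170.0) / 46590 = 3163000/46590 = 67.89 µg/L.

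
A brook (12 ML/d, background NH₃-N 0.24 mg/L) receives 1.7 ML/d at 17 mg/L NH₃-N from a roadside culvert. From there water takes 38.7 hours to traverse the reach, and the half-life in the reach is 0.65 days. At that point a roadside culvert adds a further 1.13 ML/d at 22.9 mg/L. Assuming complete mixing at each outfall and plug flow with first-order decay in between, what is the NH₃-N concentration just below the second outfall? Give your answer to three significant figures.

Conservation of mass: C = (12.00·0.2400 + 1.700·17.00) / 13.70 = 31.78/13.70 = 2.320 mg/L; combined flow 13.70 ML/d.
Half-life 0.65 d → k = ln 2 / 0.65 = 1.066 d⁻¹.
Decay over the reach: 2.320·exp(−kt) = 2.320·0.1791 = 0.4156 mg/L.
Second outfall: C = (13.70·0.4156 + 1.130·22.90)/14.83 = 2.129 mg/L.

2.13 mg/L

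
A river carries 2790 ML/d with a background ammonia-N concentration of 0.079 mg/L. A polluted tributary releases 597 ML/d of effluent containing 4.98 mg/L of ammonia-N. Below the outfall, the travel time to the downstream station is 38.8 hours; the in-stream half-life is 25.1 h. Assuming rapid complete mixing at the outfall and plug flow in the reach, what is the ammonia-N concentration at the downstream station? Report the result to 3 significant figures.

Flow-weighted average: C = (2790·0.07900 + 597.0·4.980) / 3387 = 3193/3387 = 0.9429 mg/L.
Half-life 25.1 h → k = ln 2 / 25.1 = 0.02762 h⁻¹ = 0.6628 d⁻¹.
Decay over the reach: 0.9429·exp(−kt) = 0.9429·0.3425 = 0.3229 mg/L.

0.323 mg/L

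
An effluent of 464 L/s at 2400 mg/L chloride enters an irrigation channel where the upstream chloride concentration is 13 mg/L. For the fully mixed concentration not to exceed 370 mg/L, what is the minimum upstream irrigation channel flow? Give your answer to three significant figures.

Set C_mix = 370: (Q·13.00 + 464.0·2400) / (Q + 464.0) = 370
→ Q = 464.0·(2400 − 370)/(370 − 13.00) = 2638 L/s.

2640 L/s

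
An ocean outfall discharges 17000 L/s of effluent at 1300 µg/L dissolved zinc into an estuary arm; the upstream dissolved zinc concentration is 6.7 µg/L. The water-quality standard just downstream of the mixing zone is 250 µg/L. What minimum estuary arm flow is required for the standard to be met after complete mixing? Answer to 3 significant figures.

Set C_mix = 250: (Q·6.700 + 17000·1300) / (Q + 17000) = 250
→ Q = 17000·(1300 − 250)/(250 − 6.700) = 73370 L/s.

73400 L/s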